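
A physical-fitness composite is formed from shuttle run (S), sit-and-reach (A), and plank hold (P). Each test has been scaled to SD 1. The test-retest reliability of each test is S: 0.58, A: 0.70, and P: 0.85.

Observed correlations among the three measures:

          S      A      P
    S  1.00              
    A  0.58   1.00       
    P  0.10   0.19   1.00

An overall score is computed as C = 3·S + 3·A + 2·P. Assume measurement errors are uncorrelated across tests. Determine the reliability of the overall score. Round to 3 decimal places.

Var(C) = 3² + 3² + 2² + 2·[9·0.58 + 6·0.10 + 6·0.19] = 22 + 13.92 = 35.92.
Under uncorrelated errors the observed covariances equal the true-score covariances, so only the own-variance terms attenuate.
True-score variance = [3²·0.58 + 3²·0.70 + 2²·0.85] + 13.92 = 14.92 + 13.92 = 28.84.
Reliability = 28.84 / 35.92 = 0.803.

0.803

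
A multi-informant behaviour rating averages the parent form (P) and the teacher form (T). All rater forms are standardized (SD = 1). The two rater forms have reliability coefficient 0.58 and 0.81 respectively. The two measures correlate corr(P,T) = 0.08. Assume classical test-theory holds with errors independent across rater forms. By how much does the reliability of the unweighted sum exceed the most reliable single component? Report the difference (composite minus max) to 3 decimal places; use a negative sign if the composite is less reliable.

Var(sum) = 2 + 0.16 = 2.16; true-score variance = 1.39 + 0.16 = 1.55; composite reliability = 0.7176.
Max component reliability = 0.8100.
Difference = 0.7176 − 0.8100 = -0.092.

-0.092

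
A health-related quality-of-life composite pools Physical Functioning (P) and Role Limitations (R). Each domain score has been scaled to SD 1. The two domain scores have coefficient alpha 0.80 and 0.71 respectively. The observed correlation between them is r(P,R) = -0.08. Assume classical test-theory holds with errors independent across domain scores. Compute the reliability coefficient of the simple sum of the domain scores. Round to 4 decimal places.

Var(P+R) = 2 + 2·[(-0.08)] = 2 − 0.16 = 1.84.
Under uncorrelated errors the observed covariances equal the true-score covariances, so only the own-variance terms attenuate.
True-score variance = [0.80 + 0.71] − 0.16 = 1.51 − 0.16 = 1.35.
Reliability = 1.35 / 1.84 = 0.7337.

0.7337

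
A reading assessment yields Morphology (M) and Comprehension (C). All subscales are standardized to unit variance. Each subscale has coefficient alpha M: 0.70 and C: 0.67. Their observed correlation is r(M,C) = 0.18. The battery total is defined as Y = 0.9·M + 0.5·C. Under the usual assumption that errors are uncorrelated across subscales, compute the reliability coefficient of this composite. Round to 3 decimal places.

Var(Y) = 0.9² + 0.5² + 2·[0.45·0.18] = 1.06 + 0.162 = 1.222.
With uncorrelated errors the cross-covariances are all true-score covariance, so they carry over unchanged; only the diagonal terms shrink to ρᵢσᵢ².
True-score variance = [0.9²·0.70 + 0.5²·0.67] + 0.162 = 0.7345 + 0.162 = 0.8965.
Reliability = 0.8965 / 1.222 = 0.734.

0.734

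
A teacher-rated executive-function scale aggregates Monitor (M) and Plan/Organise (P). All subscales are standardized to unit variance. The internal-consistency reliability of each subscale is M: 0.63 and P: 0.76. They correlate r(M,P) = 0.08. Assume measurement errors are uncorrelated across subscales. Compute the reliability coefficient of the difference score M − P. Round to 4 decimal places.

Var(M−P) = 1 + 1 − 2·0.08 = 2 − 0.16 = 1.84.
Under uncorrelated errors the observed covariances equal the true-score covariances, so only the own-variance terms attenuate.
True-score variance = [0.63 + 0.76] − 0.16 = 1.39 − 0.16 = 1.23.
Reliability = 1.23 / 1.84 = 0.6685.

0.6685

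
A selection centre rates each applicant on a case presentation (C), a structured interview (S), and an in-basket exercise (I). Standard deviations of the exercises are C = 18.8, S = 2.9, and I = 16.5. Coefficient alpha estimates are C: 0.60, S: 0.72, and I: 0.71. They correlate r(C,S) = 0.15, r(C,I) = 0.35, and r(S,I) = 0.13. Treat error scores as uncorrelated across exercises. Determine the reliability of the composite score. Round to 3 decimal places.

0.747

Var(C+S+I) = 18.8² + 2.9² + 16.5² + 2·[18.8·2.9·0.15 + 18.8·16.5·0.35 + 2.9·16.5·0.13] = 634.1 + 245.937 = 880.037.
Under uncorrelated errors the observed covariances equal the true-score covariances, so only the own-variance terms attenuate.
True-score variance = [18.8²·0.60 + 2.9²·0.72 + 16.5²·0.71] + 245.937 = 411.417 + 245.937 = 657.354.
Reliability = 657.354 / 880.037 = 0.747.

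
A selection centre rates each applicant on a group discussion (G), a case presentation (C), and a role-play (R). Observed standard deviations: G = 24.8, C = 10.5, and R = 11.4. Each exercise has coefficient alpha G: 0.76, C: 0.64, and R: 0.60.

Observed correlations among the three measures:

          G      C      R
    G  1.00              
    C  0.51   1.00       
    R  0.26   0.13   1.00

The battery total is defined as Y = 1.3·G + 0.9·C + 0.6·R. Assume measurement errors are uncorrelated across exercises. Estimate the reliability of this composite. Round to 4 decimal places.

Var(Y) = 1.3²·24.8² + 0.9²·10.5² + 0.6²·11.4² + 2·[1.17·24.8·10.5·0.51 + 0.78·24.8·11.4·0.26 + 0.54·10.5·11.4·0.13] = 1175.51 + 442.238 = 1617.74.
Because errors are independent across components, Cov(Tᵢ,Tⱼ) = Cov(Xᵢ,Xⱼ); the off-diagonal part of the true-score variance is the same as above.
True-score variance = [1.3²·24.8²·0.76 + 0.9²·10.5²·0.64 + 0.6²·11.4²·0.60] + 442.238 = 875.182 + 442.238 = 1317.42.
Reliability = 1317.42 / 1617.74 = 0.8144.

0.8144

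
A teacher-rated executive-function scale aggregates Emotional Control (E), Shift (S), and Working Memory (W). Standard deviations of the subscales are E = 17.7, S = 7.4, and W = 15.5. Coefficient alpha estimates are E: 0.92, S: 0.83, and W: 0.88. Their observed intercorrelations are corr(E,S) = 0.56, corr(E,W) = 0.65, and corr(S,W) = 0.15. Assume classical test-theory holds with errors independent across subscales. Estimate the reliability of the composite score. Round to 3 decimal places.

0.945

Var(E+S+W) = 17.7² + 7.4² + 15.5² + 2·[17.7·7.4·0.56 + 17.7·15.5·0.65 + 7.4·15.5·0.15] = 608.3 + 537.763 = 1146.06.
Because errors are independent across components, Cov(Tᵢ,Tⱼ) = Cov(Xᵢ,Xⱼ); the off-diagonal part of the true-score variance is the same as above.
True-score variance = [17.7²·0.92 + 7.4²·0.83 + 15.5²·0.88] + 537.763 = 545.098 + 537.763 = 1082.86.
Reliability = 1082.86 / 1146.06 = 0.945.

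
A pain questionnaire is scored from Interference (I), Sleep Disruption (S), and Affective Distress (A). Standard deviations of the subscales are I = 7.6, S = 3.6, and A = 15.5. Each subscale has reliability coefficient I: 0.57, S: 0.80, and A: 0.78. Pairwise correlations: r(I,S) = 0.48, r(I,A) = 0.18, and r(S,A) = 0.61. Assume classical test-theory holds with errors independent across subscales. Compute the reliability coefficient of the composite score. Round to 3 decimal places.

Var(I+S+A) = 7.6² + 3.6² + 15.5² + 2·[7.6·3.6·0.48 + 7.6·15.5·0.18 + 3.6·15.5·0.61] = 310.97 + 136.75 = 447.72.
Under uncorrelated errors the observed covariances equal the true-score covariances, so only the own-variance terms attenuate.
True-score variance = [7.6²·0.57 + 3.6²·0.80 + 15.5²·0.78] + 136.75 = 230.686 + 136.75 = 367.436.
Reliability = 367.436 / 447.72 = 0.821.

0.821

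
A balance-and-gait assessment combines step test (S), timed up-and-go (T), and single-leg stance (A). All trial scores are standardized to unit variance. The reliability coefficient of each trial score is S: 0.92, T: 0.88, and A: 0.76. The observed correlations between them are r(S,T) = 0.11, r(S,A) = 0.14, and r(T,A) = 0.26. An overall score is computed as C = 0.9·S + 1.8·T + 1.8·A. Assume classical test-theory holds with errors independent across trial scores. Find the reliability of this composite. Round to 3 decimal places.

Var(C) = 0.9² + 1.8² + 1.8² + 2·[1.62·0.11 + 1.62·0.14 + 3.24·0.26] = 7.29 + 2.4948 = 9.7848.
With uncorrelated errors the cross-covariances are all true-score covariance, so they carry over unchanged; only the diagonal terms shrink to ρᵢσᵢ².
True-score variance = [0.9²·0.92 + 1.8²·0.88 + 1.8²·0.76] + 2.4948 = 6.0588 + 2.4948 = 8.5536.
Reliability = 8.5536 / 9.7848 = 0.874.

0.874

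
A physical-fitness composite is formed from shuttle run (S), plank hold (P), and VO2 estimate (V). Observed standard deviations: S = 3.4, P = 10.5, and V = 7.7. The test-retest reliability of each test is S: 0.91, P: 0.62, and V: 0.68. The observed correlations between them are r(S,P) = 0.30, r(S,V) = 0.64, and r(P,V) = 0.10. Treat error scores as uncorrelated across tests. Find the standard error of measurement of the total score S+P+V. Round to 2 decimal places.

7.87

Var(total) = 181.1 + 71.1004 = 252.2.
True-score variance = 119.192 + 71.1004 = 190.292, so reliability = 0.7545.
Error variance = 252.2 − 190.292 = 61.9082; SEM = √61.9082 = 7.87.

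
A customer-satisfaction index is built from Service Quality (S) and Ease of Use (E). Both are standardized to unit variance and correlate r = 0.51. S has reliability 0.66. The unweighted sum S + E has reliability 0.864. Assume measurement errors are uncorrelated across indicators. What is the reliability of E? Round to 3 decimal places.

0.929

Var(S+E) = 2 + 2·0.51 = 3.020.
True-score variance = ρ_S + ρ_E + 2·0.51, so 0.864 = (0.66 + ρ_E + 1.02) / 3.020.
ρ_E = 0.864·3.020 − 0.66 − 1.02 = 0.929.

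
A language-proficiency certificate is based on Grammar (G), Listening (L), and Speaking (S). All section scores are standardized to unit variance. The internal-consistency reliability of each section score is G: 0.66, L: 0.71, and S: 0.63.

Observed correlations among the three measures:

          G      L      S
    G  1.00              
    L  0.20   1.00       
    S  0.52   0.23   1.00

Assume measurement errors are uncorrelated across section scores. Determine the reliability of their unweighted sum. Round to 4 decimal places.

Var(G+L+S) = 3 + 2·[0.20 + 0.52 + 0.23] = 3 + 1.9 = 4.9.
Because errors are independent across components, Cov(Tᵢ,Tⱼ) = Cov(Xᵢ,Xⱼ); the off-diagonal part of the true-score variance is the same as above.
True-score variance = [0.66 + 0.71 + 0.63] + 1.9 = 2 + 1.9 = 3.9.
Reliability = 3.9 / 4.9 = 0.7959.

0.7959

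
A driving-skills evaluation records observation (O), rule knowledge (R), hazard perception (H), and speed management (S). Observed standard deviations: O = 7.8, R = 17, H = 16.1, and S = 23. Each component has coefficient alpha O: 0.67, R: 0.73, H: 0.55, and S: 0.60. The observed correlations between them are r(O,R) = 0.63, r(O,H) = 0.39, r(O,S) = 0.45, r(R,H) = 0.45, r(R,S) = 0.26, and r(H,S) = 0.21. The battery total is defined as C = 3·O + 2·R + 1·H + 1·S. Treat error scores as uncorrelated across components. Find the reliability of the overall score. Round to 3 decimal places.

Var(C) = 3²·7.8² + 2²·17² + 16.1² + 23² + 2·[6·7.8·17·0.63 + 3·7.8·16.1·0.39 + 3·7.8·23·0.45 + 2·17·16.1·0.45 + 2·17·23·0.26 + 16.1·23·0.21] = 2491.77 + 2835.52 = 5327.29.
Because errors are independent across components, Cov(Tᵢ,Tⱼ) = Cov(Xᵢ,Xⱼ); the off-diagonal part of the true-score variance is the same as above.
True-score variance = [3²·7.8²·0.67 + 2²·17²·0.73 + 16.1²·0.55 + 23²·0.60] + 2835.52 = 1670.71 + 2835.52 = 4506.23.
Reliability = 4506.23 / 5327.29 = 0.846.

0.846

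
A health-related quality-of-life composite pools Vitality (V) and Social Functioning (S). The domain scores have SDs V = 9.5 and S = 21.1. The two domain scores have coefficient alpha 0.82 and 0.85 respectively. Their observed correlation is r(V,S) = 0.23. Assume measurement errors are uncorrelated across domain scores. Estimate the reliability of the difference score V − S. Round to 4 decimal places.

Var(V−S) = 9.5² + 21.1² − 2·9.5·21.1·0.23 = 535.46 − 92.207 = 443.253.
Under uncorrelated errors the observed covariances equal the true-score covariances, so only the own-variance terms attenuate.
True-score variance = [9.5²·0.82 + 21.1²·0.85] − 92.207 = 452.434 − 92.207 = 360.227.
Reliability = 360.227 / 443.253 = 0.8127.

0.8127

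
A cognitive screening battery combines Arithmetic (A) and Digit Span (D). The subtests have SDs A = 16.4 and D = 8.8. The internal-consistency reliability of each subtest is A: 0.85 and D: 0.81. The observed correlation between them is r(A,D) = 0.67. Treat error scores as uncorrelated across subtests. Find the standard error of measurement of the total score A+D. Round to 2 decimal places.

Var(total) = 346.4 + 193.389 = 539.789.
True-score variance = 291.342 + 193.389 = 484.731, so reliability = 0.8980.
Error variance = 539.789 − 484.731 = 55.0576; SEM = √55.0576 = 7.42.

7.42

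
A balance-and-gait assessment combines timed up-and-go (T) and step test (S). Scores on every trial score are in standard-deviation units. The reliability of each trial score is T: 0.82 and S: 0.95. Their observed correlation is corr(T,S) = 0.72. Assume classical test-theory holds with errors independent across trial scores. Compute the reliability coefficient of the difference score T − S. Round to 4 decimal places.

Var(T−S) = 1 + 1 − 2·0.72 = 2 − 1.44 = 0.56.
With uncorrelated errors the cross-covariances are all true-score covariance, so they carry over unchanged; only the diagonal terms shrink to ρᵢσᵢ².
True-score variance = [0.82 + 0.95] − 1.44 = 1.77 − 1.44 = 0.33.
Reliability = 0.33 / 0.56 = 0.5893.

0.5893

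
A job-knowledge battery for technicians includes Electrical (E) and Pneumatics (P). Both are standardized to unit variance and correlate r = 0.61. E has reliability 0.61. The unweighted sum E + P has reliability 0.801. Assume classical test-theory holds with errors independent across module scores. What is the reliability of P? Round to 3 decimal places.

Var(E+P) = 2 + 2·0.61 = 3.220.
True-score variance = ρ_E + ρ_P + 2·0.61, so 0.801 = (0.61 + ρ_P + 1.22) / 3.220.
ρ_P = 0.801·3.220 − 0.61 − 1.22 = 0.749.

0.749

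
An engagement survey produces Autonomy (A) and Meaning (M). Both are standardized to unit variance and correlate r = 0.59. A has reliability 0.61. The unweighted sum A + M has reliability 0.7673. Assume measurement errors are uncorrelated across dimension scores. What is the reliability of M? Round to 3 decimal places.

0.650

Var(A+M) = 2 + 2·0.59 = 3.180.
True-score variance = ρ_A + ρ_M + 2·0.59, so 0.7673 = (0.61 + ρ_M + 1.18) / 3.180.
ρ_M = 0.7673·3.180 − 0.61 − 1.18 = 0.650.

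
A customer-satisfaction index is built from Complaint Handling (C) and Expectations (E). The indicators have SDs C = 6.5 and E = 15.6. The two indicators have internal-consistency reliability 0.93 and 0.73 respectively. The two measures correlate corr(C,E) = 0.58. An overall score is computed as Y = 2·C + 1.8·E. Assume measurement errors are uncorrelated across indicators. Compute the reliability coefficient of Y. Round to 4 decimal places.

Var(Y) = 2²·6.5² + 1.8²·15.6² + 2·[3.6·6.5·15.6·0.58] = 957.486 + 423.446 = 1380.93.
With uncorrelated errors the cross-covariances are all true-score covariance, so they carry over unchanged; only the diagonal terms shrink to ρᵢσᵢ².
True-score variance = [2²·6.5²·0.93 + 1.8²·15.6²·0.73] + 423.446 = 732.765 + 423.446 = 1156.21.
Reliability = 1156.21 / 1380.93 = 0.8373.

0.8373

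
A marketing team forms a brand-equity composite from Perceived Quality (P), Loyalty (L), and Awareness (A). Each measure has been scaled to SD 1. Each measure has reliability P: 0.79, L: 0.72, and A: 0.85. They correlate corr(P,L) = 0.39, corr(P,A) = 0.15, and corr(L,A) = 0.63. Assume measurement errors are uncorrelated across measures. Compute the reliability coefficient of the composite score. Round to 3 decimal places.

0.880

Var(P+L+A) = 3 + 2·[0.39 + 0.15 + 0.63] = 3 + 2.34 = 5.34.
Because errors are independent across components, Cov(Tᵢ,Tⱼ) = Cov(Xᵢ,Xⱼ); the off-diagonal part of the true-score variance is the same as above.
True-score variance = [0.79 + 0.72 + 0.85] + 2.34 = 2.36 + 2.34 = 4.7.
Reliability = 4.7 / 5.34 = 0.880.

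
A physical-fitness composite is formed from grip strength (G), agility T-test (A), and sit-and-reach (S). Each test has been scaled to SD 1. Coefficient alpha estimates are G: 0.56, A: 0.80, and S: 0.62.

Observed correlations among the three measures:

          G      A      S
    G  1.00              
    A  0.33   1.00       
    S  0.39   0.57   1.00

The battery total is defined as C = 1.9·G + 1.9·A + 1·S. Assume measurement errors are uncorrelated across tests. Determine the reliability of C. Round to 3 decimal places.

0.811

Var(C) = 1.9² + 1.9² + 1 + 2·[3.61·0.33 + 1.9·0.39 + 1.9·0.57] = 8.22 + 6.0306 = 14.2506.
Because errors are independent across components, Cov(Tᵢ,Tⱼ) = Cov(Xᵢ,Xⱼ); the off-diagonal part of the true-score variance is the same as above.
True-score variance = [1.9²·0.56 + 1.9²·0.80 + 0.62] + 6.0306 = 5.5296 + 6.0306 = 11.5602.
Reliability = 11.5602 / 14.2506 = 0.811.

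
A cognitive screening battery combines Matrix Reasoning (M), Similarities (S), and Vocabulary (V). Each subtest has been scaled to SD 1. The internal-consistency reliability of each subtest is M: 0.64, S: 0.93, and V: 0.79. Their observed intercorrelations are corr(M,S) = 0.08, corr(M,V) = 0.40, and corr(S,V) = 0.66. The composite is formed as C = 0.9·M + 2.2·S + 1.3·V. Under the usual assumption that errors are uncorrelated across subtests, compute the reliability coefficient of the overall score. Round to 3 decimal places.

0.920

Var(C) = 0.9² + 2.2² + 1.3² + 2·[1.98·0.08 + 1.17·0.40 + 2.86·0.66] = 7.34 + 5.028 = 12.368.
Because errors are independent across components, Cov(Tᵢ,Tⱼ) = Cov(Xᵢ,Xⱼ); the off-diagonal part of the true-score variance is the same as above.
True-score variance = [0.9²·0.64 + 2.2²·0.93 + 1.3²·0.79] + 5.028 = 6.3547 + 5.028 = 11.3827.
Reliability = 11.3827 / 12.368 = 0.920.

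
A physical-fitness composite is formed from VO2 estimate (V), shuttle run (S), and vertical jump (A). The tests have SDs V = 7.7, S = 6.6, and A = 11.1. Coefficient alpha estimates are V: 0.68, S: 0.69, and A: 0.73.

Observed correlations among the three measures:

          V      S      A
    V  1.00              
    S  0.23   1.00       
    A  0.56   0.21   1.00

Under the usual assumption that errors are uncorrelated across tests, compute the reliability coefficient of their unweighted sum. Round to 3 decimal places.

Var(V+S+A) = 7.7² + 6.6² + 11.1² + 2·[7.7·6.6·0.23 + 7.7·11.1·0.56 + 6.6·11.1·0.21] = 226.06 + 149.873 = 375.933.
Because errors are independent across components, Cov(Tᵢ,Tⱼ) = Cov(Xᵢ,Xⱼ); the off-diagonal part of the true-score variance is the same as above.
True-score variance = [7.7²·0.68 + 6.6²·0.69 + 11.1²·0.73] + 149.873 = 160.317 + 149.873 = 310.19.
Reliability = 310.19 / 375.933 = 0.825.

0.825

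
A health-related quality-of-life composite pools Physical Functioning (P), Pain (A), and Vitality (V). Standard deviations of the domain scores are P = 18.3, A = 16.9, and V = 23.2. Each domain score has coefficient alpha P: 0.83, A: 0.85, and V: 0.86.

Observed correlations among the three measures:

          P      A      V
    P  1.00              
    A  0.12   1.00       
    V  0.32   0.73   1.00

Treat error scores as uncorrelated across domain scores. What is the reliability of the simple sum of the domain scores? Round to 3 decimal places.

Var(P+A+V) = 18.3² + 16.9² + 23.2² + 2·[18.3·16.9·0.12 + 18.3·23.2·0.32 + 16.9·23.2·0.73] = 1158.74 + 918.38 = 2077.12.
With uncorrelated errors the cross-covariances are all true-score covariance, so they carry over unchanged; only the diagonal terms shrink to ρᵢσᵢ².
True-score variance = [18.3²·0.83 + 16.9²·0.85 + 23.2²·0.86] + 918.38 = 983.614 + 918.38 = 1901.99.
Reliability = 1901.99 / 2077.12 = 0.916.

0.916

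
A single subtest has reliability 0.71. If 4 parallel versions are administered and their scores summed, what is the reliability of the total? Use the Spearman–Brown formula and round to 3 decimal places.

ρ_k = kρ / (1 + (k−1)ρ) = 4·0.71 / (1 + 3·0.71) = 2.840 / 3.130 = 0.907.

0.907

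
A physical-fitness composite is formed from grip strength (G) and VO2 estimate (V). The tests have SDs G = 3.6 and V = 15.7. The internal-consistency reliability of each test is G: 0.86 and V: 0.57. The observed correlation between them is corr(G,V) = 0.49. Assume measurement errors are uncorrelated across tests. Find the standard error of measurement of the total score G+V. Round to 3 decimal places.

10.383

Var(total) = 259.45 + 55.3896 = 314.84.
True-score variance = 151.645 + 55.3896 = 207.034, so reliability = 0.6576.
Error variance = 314.84 − 207.034 = 107.805; SEM = √107.805 = 10.383.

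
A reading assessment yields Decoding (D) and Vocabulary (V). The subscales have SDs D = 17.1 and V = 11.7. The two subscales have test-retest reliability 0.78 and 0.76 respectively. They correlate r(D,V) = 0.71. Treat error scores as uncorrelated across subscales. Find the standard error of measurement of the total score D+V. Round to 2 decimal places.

Var(total) = 429.3 + 284.099 = 713.399.
True-score variance = 332.116 + 284.099 = 616.216, so reliability = 0.8638.
Error variance = 713.399 − 616.216 = 97.1838; SEM = √97.1838 = 9.86.

9.86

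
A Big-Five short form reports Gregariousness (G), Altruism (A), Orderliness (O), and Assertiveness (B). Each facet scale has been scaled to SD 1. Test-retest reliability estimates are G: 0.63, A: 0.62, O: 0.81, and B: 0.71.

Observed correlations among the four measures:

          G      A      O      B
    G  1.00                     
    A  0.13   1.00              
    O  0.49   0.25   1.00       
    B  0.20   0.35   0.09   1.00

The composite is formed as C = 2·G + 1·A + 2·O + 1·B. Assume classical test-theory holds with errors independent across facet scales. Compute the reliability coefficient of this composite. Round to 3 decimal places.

0.832

Var(C) = 2² + 1 + 2² + 1 + 2·[2·0.13 + 4·0.49 + 2·0.20 + 2·0.25 + 0.35 + 2·0.09] = 10 + 7.3 = 17.3.
Because errors are independent across components, Cov(Tᵢ,Tⱼ) = Cov(Xᵢ,Xⱼ); the off-diagonal part of the true-score variance is the same as above.
True-score variance = [2²·0.63 + 0.62 + 2²·0.81 + 0.71] + 7.3 = 7.09 + 7.3 = 14.39.
Reliability = 14.39 / 17.3 = 0.832.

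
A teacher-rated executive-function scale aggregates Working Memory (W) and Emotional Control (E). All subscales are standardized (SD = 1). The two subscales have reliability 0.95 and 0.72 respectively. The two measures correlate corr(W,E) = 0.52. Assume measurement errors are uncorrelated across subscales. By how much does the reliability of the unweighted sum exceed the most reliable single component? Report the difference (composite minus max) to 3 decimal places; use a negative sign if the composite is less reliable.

Var(sum) = 2 + 1.04 = 3.04; true-score variance = 1.67 + 1.04 = 2.71; composite reliability = 0.8914.
Max component reliability = 0.9500.
Difference = 0.8914 − 0.9500 = -0.059.

-0.059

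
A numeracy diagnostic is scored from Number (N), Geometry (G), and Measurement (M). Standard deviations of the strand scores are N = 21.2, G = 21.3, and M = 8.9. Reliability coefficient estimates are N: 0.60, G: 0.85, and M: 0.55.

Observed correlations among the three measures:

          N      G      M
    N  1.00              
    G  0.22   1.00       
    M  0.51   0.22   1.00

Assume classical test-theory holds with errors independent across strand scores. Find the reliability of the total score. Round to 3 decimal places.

Var(N+G+M) = 21.2² + 21.3² + 8.9² + 2·[21.2·21.3·0.22 + 21.2·8.9·0.51 + 21.3·8.9·0.22] = 982.34 + 474.551 = 1456.89.
With uncorrelated errors the cross-covariances are all true-score covariance, so they carry over unchanged; only the diagonal terms shrink to ρᵢσᵢ².
True-score variance = [21.2²·0.60 + 21.3²·0.85 + 8.9²·0.55] + 474.551 = 698.866 + 474.551 = 1173.42.
Reliability = 1173.42 / 1456.89 = 0.805.

0.805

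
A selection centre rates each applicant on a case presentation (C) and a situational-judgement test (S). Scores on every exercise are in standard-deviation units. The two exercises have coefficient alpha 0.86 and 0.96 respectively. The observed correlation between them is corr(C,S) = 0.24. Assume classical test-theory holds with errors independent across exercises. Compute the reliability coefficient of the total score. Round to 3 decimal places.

0.927

Var(C+S) = 2 + 2·[0.24] = 2 + 0.48 = 2.48.
Because errors are independent across components, Cov(Tᵢ,Tⱼ) = Cov(Xᵢ,Xⱼ); the off-diagonal part of the true-score variance is the same as above.
True-score variance = [0.86 + 0.96] + 0.48 = 1.82 + 0.48 = 2.3.
Reliability = 2.3 / 2.48 = 0.927.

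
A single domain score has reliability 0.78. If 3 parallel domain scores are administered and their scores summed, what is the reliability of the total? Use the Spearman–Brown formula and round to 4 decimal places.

ρ_k = kρ / (1 + (k−1)ρ) = 3·0.78 / (1 + 2·0.78) = 2.340 / 2.560 = 0.9141.

0.9141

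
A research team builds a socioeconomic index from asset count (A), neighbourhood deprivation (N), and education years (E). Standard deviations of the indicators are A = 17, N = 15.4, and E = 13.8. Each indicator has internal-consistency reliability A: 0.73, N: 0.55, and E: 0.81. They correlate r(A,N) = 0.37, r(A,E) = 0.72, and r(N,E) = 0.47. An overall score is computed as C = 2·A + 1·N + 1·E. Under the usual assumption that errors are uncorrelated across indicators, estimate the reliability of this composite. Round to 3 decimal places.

0.840

Var(C) = 2²·17² + 15.4² + 13.8² + 2·[2·17·15.4·0.37 + 2·17·13.8·0.72 + 15.4·13.8·0.47] = 1583.6 + 1262.88 = 2846.48.
Under uncorrelated errors the observed covariances equal the true-score covariances, so only the own-variance terms attenuate.
True-score variance = [2²·17²·0.73 + 15.4²·0.55 + 13.8²·0.81] + 1262.88 = 1128.57 + 1262.88 = 2391.46.
Reliability = 2391.46 / 2846.48 = 0.840.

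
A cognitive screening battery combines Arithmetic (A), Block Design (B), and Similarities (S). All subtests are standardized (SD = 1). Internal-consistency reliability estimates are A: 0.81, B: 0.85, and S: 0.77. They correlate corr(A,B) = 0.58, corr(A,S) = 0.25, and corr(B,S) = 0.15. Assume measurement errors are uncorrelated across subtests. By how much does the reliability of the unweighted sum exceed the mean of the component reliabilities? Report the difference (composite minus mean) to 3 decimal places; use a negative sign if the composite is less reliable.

Var(sum) = 3 + 1.96 = 4.96; true-score variance = 2.43 + 1.96 = 4.39; composite reliability = 0.8851.
Mean component reliability = 0.8100.
Difference = 0.8851 − 0.8100 = 0.075.

0.075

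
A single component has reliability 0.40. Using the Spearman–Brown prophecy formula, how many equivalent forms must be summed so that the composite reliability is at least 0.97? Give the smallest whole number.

49

k ≥ ρ*(1−ρ₁)/(ρ₁(1−ρ*)) = 0.97·0.60 / (0.40·0.03) = 48.500.
Smallest integer k = 49.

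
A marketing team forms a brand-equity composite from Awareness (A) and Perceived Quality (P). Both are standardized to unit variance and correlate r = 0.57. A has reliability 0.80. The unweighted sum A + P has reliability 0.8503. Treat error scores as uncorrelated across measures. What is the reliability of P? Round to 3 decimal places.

0.730

Var(A+P) = 2 + 2·0.57 = 3.140.
True-score variance = ρ_A + ρ_P + 2·0.57, so 0.8503 = (0.80 + ρ_P + 1.14) / 3.140.
ρ_P = 0.8503·3.140 − 0.80 − 1.14 = 0.730.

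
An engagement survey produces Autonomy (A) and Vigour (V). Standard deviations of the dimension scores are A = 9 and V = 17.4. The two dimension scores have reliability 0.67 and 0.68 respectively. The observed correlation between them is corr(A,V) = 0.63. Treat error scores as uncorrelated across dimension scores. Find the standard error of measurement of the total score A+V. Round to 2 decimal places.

11.12

Var(total) = 383.76 + 197.316 = 581.076.
True-score variance = 260.147 + 197.316 = 457.463, so reliability = 0.7873.
Error variance = 581.076 − 457.463 = 123.613; SEM = √123.613 = 11.12.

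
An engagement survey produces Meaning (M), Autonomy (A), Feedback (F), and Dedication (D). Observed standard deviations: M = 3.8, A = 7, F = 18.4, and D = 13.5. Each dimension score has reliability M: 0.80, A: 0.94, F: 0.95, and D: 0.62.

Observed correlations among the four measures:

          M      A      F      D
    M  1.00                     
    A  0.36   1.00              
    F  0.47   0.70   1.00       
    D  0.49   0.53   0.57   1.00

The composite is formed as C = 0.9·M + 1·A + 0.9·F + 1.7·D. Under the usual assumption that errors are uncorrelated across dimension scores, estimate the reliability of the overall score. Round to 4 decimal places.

Var(C) = 0.9²·3.8² + 7² + 0.9²·18.4² + 1.7²·13.5² + 2·[0.9·3.8·7·0.36 + 0.81·3.8·18.4·0.47 + 1.53·3.8·13.5·0.49 + 0.9·7·18.4·0.70 + 1.7·7·13.5·0.53 + 1.53·18.4·13.5·0.57] = 861.632 + 913.229 = 1774.86.
With uncorrelated errors the cross-covariances are all true-score covariance, so they carry over unchanged; only the diagonal terms shrink to ρᵢσᵢ².
True-score variance = [0.9²·3.8²·0.80 + 7²·0.94 + 0.9²·18.4²·0.95 + 1.7²·13.5²·0.62] + 913.229 = 642.495 + 913.229 = 1555.72.
Reliability = 1555.72 / 1774.86 = 0.8765.

0.8765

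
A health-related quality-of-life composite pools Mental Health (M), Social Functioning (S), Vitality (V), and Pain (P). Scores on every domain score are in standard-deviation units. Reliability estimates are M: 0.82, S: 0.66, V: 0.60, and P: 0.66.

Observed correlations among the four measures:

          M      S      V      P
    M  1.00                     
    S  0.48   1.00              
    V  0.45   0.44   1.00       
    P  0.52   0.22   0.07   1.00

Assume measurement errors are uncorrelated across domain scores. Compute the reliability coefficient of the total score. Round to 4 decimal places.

Var(M+S+V+P) = 4 + 2·[0.48 + 0.45 + 0.52 + 0.44 + 0.22 + 0.07] = 4 + 4.36 = 8.36.
Under uncorrelated errors the observed covariances equal the true-score covariances, so only the own-variance terms attenuate.
True-score variance = [0.82 + 0.66 + 0.60 + 0.66] + 4.36 = 2.74 + 4.36 = 7.1.
Reliability = 7.1 / 8.36 = 0.8493.

0.8493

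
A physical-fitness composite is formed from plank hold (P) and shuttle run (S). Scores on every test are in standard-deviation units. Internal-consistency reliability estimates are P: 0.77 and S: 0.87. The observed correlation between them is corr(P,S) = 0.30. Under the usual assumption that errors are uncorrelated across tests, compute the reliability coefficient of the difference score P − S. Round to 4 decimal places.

Var(P−S) = 1 + 1 − 2·0.30 = 2 − 0.6 = 1.4.
Because errors are independent across components, Cov(Tᵢ,Tⱼ) = Cov(Xᵢ,Xⱼ); the off-diagonal part of the true-score variance is the same as above.
True-score variance = [0.77 + 0.87] − 0.6 = 1.64 − 0.6 = 1.04.
Reliability = 1.04 / 1.4 = 0.7429.

0.7429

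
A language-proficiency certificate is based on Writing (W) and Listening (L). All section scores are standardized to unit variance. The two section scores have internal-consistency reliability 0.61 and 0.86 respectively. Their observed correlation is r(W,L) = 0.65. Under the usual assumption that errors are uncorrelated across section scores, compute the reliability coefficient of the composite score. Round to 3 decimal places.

0.839

Var(W+L) = 2 + 2·[0.65] = 2 + 1.3 = 3.3.
Because errors are independent across components, Cov(Tᵢ,Tⱼ) = Cov(Xᵢ,Xⱼ); the off-diagonal part of the true-score variance is the same as above.
True-score variance = [0.61 + 0.86] + 1.3 = 1.47 + 1.3 = 2.77.
Reliability = 2.77 / 3.3 = 0.839.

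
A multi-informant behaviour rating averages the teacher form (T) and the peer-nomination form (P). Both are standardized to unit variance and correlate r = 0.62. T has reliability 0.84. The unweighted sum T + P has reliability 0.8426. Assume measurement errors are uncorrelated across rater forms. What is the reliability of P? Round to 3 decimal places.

Var(T+P) = 2 + 2·0.62 = 3.240.
True-score variance = ρ_T + ρ_P + 2·0.62, so 0.8426 = (0.84 + ρ_P + 1.24) / 3.240.
ρ_P = 0.8426·3.240 − 0.84 − 1.24 = 0.650.

0.650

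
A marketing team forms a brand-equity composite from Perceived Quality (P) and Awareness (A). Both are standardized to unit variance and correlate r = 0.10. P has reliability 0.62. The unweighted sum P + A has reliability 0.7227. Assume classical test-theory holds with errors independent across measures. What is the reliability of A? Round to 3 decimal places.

0.770

Var(P+A) = 2 + 2·0.10 = 2.200.
True-score variance = ρ_P + ρ_A + 2·0.10, so 0.7227 = (0.62 + ρ_A + 0.20) / 2.200.
ρ_A = 0.7227·2.200 − 0.62 − 0.20 = 0.770.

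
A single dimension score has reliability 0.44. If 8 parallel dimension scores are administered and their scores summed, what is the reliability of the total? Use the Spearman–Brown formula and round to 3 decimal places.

ρ_k = kρ / (1 + (k−1)ρ) = 8·0.44 / (1 + 7·0.44) = 3.520 / 4.080 = 0.863.

0.863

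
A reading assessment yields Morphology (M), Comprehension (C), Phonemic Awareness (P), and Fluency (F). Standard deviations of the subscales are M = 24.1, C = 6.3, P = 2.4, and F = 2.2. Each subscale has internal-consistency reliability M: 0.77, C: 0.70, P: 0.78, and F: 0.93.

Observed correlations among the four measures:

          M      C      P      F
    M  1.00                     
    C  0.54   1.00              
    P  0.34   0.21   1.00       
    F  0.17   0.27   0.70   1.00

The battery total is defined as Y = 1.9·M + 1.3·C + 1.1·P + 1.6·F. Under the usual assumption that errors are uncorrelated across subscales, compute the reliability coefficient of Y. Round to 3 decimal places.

0.817

Var(Y) = 1.9²·24.1² + 1.3²·6.3² + 1.1²·2.4² + 1.6²·2.2² + 2·[2.47·24.1·6.3·0.54 + 2.09·24.1·2.4·0.34 + 3.04·24.1·2.2·0.17 + 1.43·6.3·2.4·0.21 + 2.08·6.3·2.2·0.27 + 1.76·2.4·2.2·0.70] = 2183.16 + 579.684 = 2762.84.
With uncorrelated errors the cross-covariances are all true-score covariance, so they carry over unchanged; only the diagonal terms shrink to ρᵢσᵢ².
True-score variance = [1.9²·24.1²·0.77 + 1.3²·6.3²·0.70 + 1.1²·2.4²·0.78 + 1.6²·2.2²·0.93] + 579.684 = 1678.39 + 579.684 = 2258.07.
Reliability = 2258.07 / 2762.84 = 0.817.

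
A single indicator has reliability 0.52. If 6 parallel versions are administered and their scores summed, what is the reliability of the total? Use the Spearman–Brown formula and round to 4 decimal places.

ρ_k = kρ / (1 + (k−1)ρ) = 6·0.52 / (1 + 5·0.52) = 3.120 / 3.600 = 0.8667.

0.8667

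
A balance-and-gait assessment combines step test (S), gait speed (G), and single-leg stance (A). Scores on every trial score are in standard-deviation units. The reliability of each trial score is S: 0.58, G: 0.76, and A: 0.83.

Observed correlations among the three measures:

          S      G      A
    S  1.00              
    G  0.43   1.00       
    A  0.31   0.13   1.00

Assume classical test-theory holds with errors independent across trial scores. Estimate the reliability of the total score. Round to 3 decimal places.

Var(S+G+A) = 3 + 2·[0.43 + 0.31 + 0.13] = 3 + 1.74 = 4.74.
Because errors are independent across components, Cov(Tᵢ,Tⱼ) = Cov(Xᵢ,Xⱼ); the off-diagonal part of the true-score variance is the same as above.
True-score variance = [0.58 + 0.76 + 0.83] + 1.74 = 2.17 + 1.74 = 3.91.
Reliability = 3.91 / 4.74 = 0.825.

0.825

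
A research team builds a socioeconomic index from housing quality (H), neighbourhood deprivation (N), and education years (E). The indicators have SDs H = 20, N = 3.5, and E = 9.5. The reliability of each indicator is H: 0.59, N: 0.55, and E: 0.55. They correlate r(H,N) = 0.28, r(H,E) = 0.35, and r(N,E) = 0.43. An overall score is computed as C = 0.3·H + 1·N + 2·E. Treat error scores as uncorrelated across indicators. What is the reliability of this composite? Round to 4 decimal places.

Var(C) = 0.3²·20² + 3.5² + 2²·9.5² + 2·[0.3·20·3.5·0.28 + 0.6·20·9.5·0.35 + 2·3.5·9.5·0.43] = 409.25 + 148.75 = 558.
With uncorrelated errors the cross-covariances are all true-score covariance, so they carry over unchanged; only the diagonal terms shrink to ρᵢσᵢ².
True-score variance = [0.3²·20²·0.59 + 3.5²·0.55 + 2²·9.5²·0.55] + 148.75 = 226.528 + 148.75 = 375.278.
Reliability = 375.278 / 558 = 0.6725.

0.6725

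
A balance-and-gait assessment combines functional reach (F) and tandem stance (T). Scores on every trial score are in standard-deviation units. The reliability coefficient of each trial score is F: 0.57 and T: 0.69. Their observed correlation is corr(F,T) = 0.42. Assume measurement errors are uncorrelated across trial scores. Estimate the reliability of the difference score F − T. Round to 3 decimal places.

0.362

Var(F−T) = 1 + 1 − 2·0.42 = 2 − 0.84 = 1.16.
Under uncorrelated errors the observed covariances equal the true-score covariances, so only the own-variance terms attenuate.
True-score variance = [0.57 + 0.69] − 0.84 = 1.26 − 0.84 = 0.42.
Reliability = 0.42 / 1.16 = 0.362.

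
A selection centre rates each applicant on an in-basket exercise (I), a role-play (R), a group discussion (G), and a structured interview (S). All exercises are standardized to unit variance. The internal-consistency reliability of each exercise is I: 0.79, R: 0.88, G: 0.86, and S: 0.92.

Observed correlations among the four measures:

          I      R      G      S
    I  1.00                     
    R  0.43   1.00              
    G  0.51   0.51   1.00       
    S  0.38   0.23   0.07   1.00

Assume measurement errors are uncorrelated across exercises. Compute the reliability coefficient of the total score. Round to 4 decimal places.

Var(I+R+G+S) = 4 + 2·[0.43 + 0.51 + 0.38 + 0.51 + 0.23 + 0.07] = 4 + 4.26 = 8.26.
Under uncorrelated errors the observed covariances equal the true-score covariances, so only the own-variance terms attenuate.
True-score variance = [0.79 + 0.88 + 0.86 + 0.92] + 4.26 = 3.45 + 4.26 = 7.71.
Reliability = 7.71 / 8.26 = 0.9334.

0.9334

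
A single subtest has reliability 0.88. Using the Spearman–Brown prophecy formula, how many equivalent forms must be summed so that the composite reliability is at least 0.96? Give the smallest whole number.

k ≥ ρ*(1−ρ₁)/(ρ₁(1−ρ*)) = 0.96·0.12 / (0.88·0.04) = 3.273.
Smallest integer k = 4.

4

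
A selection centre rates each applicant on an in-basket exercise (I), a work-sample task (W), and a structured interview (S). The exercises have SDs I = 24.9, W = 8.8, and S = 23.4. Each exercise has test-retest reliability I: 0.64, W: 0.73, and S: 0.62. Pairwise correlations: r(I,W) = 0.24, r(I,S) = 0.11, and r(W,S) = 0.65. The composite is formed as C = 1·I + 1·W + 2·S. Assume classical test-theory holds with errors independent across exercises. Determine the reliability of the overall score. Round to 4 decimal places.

0.7156

Var(C) = 24.9² + 8.8² + 2²·23.4² + 2·[24.9·8.8·0.24 + 2·24.9·23.4·0.11 + 2·8.8·23.4·0.65] = 2887.69 + 896.94 = 3784.63.
Because errors are independent across components, Cov(Tᵢ,Tⱼ) = Cov(Xᵢ,Xⱼ); the off-diagonal part of the true-score variance is the same as above.
True-score variance = [24.9²·0.64 + 8.8²·0.73 + 2²·23.4²·0.62] + 896.94 = 1811.29 + 896.94 = 2708.23.
Reliability = 2708.23 / 3784.63 = 0.7156.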